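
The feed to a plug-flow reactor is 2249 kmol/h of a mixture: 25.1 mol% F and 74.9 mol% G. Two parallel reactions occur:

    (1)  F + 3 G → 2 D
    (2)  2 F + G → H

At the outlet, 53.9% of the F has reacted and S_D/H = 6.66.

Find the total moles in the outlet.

Conversion of F: F consumed = 0.539 × 564.5 = 304.3 kmol/h = 1ξ₁ + 2ξ₂.
Selectivity: 2ξ₁ / (1ξ₂) = 6.66 → ξ₁ = 3.33 ξ₂.
Substitute: (1·3.33 + 2) ξ₂ = 304.3 → ξ₂ = 57.09 kmol/h, ξ₁ = 190.1 kmol/h.
Outlet amounts (n = n₀ + Σ ν·ξ):
  F: 564.5 − 1(190.1) − 2(57.09) = 260.2
  G: 1685 − 3(190.1) − 1(57.09) = 1057
  D: 0 + 2(190.1) = 380.2
  H: 0 + 1(57.09) = 57.09
Total out = 260.2 + 1057 + 380.2 + 57.09 = 1755 kmol/h.

1750 kmol/h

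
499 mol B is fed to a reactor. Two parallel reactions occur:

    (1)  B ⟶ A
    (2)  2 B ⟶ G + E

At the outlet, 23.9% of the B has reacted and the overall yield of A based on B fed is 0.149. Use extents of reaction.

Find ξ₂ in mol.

ξ₂ = 22.5 mol

Yield of A: 1ξ₁ / 499 = 0.149 → ξ₁ = 74.35 mol.
Conversion of B: 1ξ₁ + 2ξ₂ = 0.239 × 499 = 119.3 → ξ₂ = 22.45 mol.
Outlet amounts (n = n₀ + Σ ν·ξ):
  B: 499 − 1(74.35) − 2(22.45) = 379.7
  A: 0 + 1(74.35) = 74.35
  G: 0 + 1(22.45) = 22.45
  E: 0 + 1(22.45) = 22.45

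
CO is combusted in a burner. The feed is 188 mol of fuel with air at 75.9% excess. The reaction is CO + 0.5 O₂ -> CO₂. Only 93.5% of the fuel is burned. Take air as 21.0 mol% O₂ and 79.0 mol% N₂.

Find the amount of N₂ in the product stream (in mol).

Stoichiometric O₂ = 0.5 × 188 = 94 mol; O₂ fed = 94 × 1.759 = 165.3 mol.
N₂ fed = 165.3 × 79/21 = 622 mol.
Fuel reacted = 0.935 × 188 → ξ = 175.8 mol.
Outlet (n = n₀ + ν ξ):
  CO: 188 − 1(175.8) = 12.22
  O₂: 165.3 − 0.5(175.8) = 77.46
  N₂: 622 (inert)
  CO₂: 0 + 1(175.8) = 175.8

622 mol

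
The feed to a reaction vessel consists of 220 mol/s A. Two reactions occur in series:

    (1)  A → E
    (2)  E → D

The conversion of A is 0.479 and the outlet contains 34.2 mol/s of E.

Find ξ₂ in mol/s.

Conversion of A: A consumed = 1ξ₁ = 0.479 × 220 → ξ₁ = 105.4 mol/s.
E balance: n_E = 0 + 1ξ₁ − 1ξ₂ = 34.2 → ξ₂ = (1·105.4 − 34.2)/1 = 71.18 mol/s.
Outlet amounts (n = n₀ + Σ ν·ξ):
  A: 220 − 1(105.4) = 114.6
  E: 0 + 1(105.4) − 1(71.18) = 34.2
  D: 0 + 1(71.18) = 71.18

ξ₂ = 71.2 mol/s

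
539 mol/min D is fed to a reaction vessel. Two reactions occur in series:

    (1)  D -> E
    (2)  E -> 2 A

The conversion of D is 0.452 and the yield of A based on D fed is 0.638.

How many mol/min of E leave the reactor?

71.7 mol/min

Conversion of D: D consumed = 1ξ₁ = 0.452 × 539 → ξ₁ = 243.6 mol/min.
Yield of A: 2ξ₂ / 539 = 0.638 → ξ₂ = 171.9 mol/min.
Outlet amounts (n = n₀ + Σ ν·ξ):
  D: 539 − 1(243.6) = 295.4
  E: 0 + 1(243.6) − 1(171.9) = 71.69
  A: 0 + 2(171.9) = 343.9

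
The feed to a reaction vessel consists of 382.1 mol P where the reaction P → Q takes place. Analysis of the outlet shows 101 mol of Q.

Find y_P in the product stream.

For Q: n = n₀ + 1ξ → 101 = 0 + 1ξ, giving ξ = 101 mol.
Outlet amounts (n = n₀ + ν ξ):
  P: 382.1 − 1(101) = 281.1
  Q: 0 + 1(101) = 101
Total out = 382.1 mol; y_P = 281.1 / 382.1 = 0.7357.

0.736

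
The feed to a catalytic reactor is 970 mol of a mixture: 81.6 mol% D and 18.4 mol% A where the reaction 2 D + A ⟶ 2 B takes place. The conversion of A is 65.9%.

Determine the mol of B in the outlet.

A reacted = 0.659 × 178.5 = 117.6 mol; ν_A = −1, so ξ = 117.6/1 = 117.6 mol.
Outlet amounts (n = n₀ + ν ξ):
  D: 791.5 − 2(117.6) = 556.3
  A: 178.5 − 1(117.6) = 60.86
  B: 0 + 2(117.6) = 235.2

235 mol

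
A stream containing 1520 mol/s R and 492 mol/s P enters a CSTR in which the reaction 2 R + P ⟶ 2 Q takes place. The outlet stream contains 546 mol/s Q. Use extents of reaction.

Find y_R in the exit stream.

For Q: n = n₀ + 2ξ → 546 = 0 + 2ξ, giving ξ = 273 mol/s.
Outlet amounts (n = n₀ + ν ξ):
  R: 1520 − 2(273) = 974
  P: 492 − 1(273) = 219
  Q: 0 + 2(273) = 546
Total out = 1739 mol/s; y_R = 974 / 1739 = 0.5601.

0.56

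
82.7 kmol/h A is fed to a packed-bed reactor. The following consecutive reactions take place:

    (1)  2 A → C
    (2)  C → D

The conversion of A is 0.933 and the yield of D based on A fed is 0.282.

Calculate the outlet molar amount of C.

Conversion of A: A consumed = 2ξ₁ = 0.933 × 82.7 → ξ₁ = 38.58 kmol/h.
Yield of D: 1ξ₂ / 82.7 = 0.282 → ξ₂ = 23.32 kmol/h.
Outlet amounts (n = n₀ + Σ ν·ξ):
  A: 82.7 − 2(38.58) = 5.541
  C: 0 + 1(38.58) − 1(23.32) = 15.26
  D: 0 + 1(23.32) = 23.32

15.3 kmol/h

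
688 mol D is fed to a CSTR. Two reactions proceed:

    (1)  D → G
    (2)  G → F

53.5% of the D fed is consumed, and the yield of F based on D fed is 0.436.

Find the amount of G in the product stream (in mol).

68.1 mol

Conversion of D: D consumed = 1ξ₁ = 0.535 × 688 → ξ₁ = 368.1 mol.
Yield of F: 1ξ₂ / 688 = 0.436 → ξ₂ = 300 mol.
Outlet amounts (n = n₀ + Σ ν·ξ):
  D: 688 − 1(368.1) = 319.9
  G: 0 + 1(368.1) − 1(300) = 68.11
  F: 0 + 1(300) = 300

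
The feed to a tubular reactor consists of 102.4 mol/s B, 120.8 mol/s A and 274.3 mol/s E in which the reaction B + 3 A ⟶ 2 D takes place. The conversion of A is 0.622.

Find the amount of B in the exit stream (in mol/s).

A reacted = 0.622 × 120.8 = 75.14 mol/s; ν_A = −3, so ξ = 75.14/3 = 25.05 mol/s.
Outlet amounts (n = n₀ + ν ξ):
  B: 102.4 − 1(25.05) = 77.35
  A: 120.8 − 3(25.05) = 45.66
  D: 0 + 2(25.05) = 50.09
  E: 274.3 (inert)

77.4 mol/s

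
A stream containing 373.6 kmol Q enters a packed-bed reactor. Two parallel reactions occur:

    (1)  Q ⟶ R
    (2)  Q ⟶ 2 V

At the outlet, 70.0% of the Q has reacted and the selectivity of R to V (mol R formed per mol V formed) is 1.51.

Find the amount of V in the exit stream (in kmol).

130 kmol

Conversion of Q: Q consumed = 0.7 × 373.6 = 261.5 kmol = 1ξ₁ + 1ξ₂.
Selectivity: 1ξ₁ / (2ξ₂) = 1.51 → ξ₁ = 3.02 ξ₂.
Substitute: (1·3.02 + 1) ξ₂ = 261.5 → ξ₂ = 65.05 kmol, ξ₁ = 196.5 kmol.
Outlet amounts (n = n₀ + Σ ν·ξ):
  Q: 373.6 − 1(196.5) − 1(65.05) = 112.1
  R: 0 + 1(196.5) = 196.5
  V: 0 + 2(65.05) = 130.1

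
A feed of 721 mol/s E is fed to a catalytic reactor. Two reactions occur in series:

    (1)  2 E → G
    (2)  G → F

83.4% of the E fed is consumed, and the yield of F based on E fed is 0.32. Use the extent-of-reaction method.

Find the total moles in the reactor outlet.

Conversion of E: E consumed = 2ξ₁ = 0.834 × 721 → ξ₁ = 300.7 mol/s.
Yield of F: 1ξ₂ / 721 = 0.32 → ξ₂ = 230.7 mol/s.
Outlet amounts (n = n₀ + Σ ν·ξ):
  E: 721 − 2(300.7) = 119.7
  G: 0 + 1(300.7) − 1(230.7) = 69.94
  F: 0 + 1(230.7) = 230.7
Total out = 119.7 + 69.94 + 230.7 = 420.3 mol/s.

420 mol/s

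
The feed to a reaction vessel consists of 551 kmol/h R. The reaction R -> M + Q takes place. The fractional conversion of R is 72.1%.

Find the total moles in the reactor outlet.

948 kmol/h

R reacted = 0.721 × 551 = 397.3 kmol/h; ν_R = −1, so ξ = 397.3/1 = 397.3 kmol/h.
Outlet amounts (n = n₀ + ν ξ):
  R: 551 − 1(397.3) = 153.7
  M: 0 + 1(397.3) = 397.3
  Q: 0 + 1(397.3) = 397.3
Total out = 153.7 + 397.3 + 397.3 = 948.3 kmol/h.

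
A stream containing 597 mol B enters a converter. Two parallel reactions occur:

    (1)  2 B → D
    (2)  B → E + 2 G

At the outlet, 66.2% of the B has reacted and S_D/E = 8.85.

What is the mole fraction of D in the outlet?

Conversion of B: B consumed = 0.662 × 597 = 395.2 mol = 2ξ₁ + 1ξ₂.
Selectivity: 1ξ₁ / (1ξ₂) = 8.85 → ξ₁ = 8.85 ξ₂.
Substitute: (2·8.85 + 1) ξ₂ = 395.2 → ξ₂ = 21.13 mol, ξ₁ = 187 mol.
Outlet amounts (n = n₀ + Σ ν·ξ):
  B: 597 − 2(187) − 1(21.13) = 201.8
  D: 0 + 1(187) = 187
  E: 0 + 1(21.13) = 21.13
  G: 0 + 2(21.13) = 42.27
Total out = 452.2 mol; y_D = 187 / 452.2 = 0.4136.

0.414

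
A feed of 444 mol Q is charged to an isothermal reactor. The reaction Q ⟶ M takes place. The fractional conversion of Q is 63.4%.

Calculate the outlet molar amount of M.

281 mol

Q reacted = 0.634 × 444 = 281.5 mol; ν_Q = −1, so ξ = 281.5/1 = 281.5 mol.
Outlet amounts (n = n₀ + ν ξ):
  Q: 444 − 1(281.5) = 162.5
  M: 0 + 1(281.5) = 281.5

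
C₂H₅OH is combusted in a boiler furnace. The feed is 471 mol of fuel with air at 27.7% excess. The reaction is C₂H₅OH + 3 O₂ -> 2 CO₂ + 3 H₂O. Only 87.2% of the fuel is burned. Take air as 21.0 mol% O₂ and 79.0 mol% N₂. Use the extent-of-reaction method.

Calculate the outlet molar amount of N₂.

6790 mol

Stoichiometric O₂ = 3 × 471 = 1413 mol; O₂ fed = 1413 × 1.277 = 1804 mol.
N₂ fed = 1804 × 79/21 = 6788 mol.
Fuel reacted = 0.872 × 471 → ξ = 410.7 mol.
Outlet (n = n₀ + ν ξ):
  C₂H₅OH: 471 − 1(410.7) = 60.29
  O₂: 1804 − 3(410.7) = 572.3
  N₂: 6788 (inert)
  CO₂: 0 + 2(410.7) = 821.4
  H₂O: 0 + 3(410.7) = 1232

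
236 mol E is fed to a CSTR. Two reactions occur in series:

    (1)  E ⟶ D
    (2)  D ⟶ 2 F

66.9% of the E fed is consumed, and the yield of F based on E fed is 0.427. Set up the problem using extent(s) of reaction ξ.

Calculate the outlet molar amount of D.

107 mol

Conversion of E: E consumed = 1ξ₁ = 0.669 × 236 → ξ₁ = 157.9 mol.
Yield of F: 2ξ₂ / 236 = 0.427 → ξ₂ = 50.39 mol.
Outlet amounts (n = n₀ + Σ ν·ξ):
  E: 236 − 1(157.9) = 78.12
  D: 0 + 1(157.9) − 1(50.39) = 107.5
  F: 0 + 2(50.39) = 100.8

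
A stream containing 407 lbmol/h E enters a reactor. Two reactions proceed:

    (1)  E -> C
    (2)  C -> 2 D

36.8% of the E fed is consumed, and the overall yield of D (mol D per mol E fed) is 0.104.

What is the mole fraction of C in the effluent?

Conversion of E: E consumed = 1ξ₁ = 0.368 × 407 → ξ₁ = 149.8 lbmol/h.
Yield of D: 2ξ₂ / 407 = 0.104 → ξ₂ = 21.16 lbmol/h.
Outlet amounts (n = n₀ + Σ ν·ξ):
  E: 407 − 1(149.8) = 257.2
  C: 0 + 1(149.8) − 1(21.16) = 128.6
  D: 0 + 2(21.16) = 42.33
Total out = 428.2 lbmol/h; y_C = 128.6 / 428.2 = 0.3004.

0.3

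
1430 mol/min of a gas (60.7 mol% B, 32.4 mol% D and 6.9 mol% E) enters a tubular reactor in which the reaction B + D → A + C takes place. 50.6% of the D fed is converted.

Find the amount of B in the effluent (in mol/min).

D reacted = 0.506 × 463.3 = 234.4 mol/min; ν_D = −1, so ξ = 234.4/1 = 234.4 mol/min.
Outlet amounts (n = n₀ + ν ξ):
  B: 868 − 1(234.4) = 633.6
  D: 463.3 − 1(234.4) = 228.9
  A: 0 + 1(234.4) = 234.4
  C: 0 + 1(234.4) = 234.4
  E: 98.67 (inert)

634 mol/min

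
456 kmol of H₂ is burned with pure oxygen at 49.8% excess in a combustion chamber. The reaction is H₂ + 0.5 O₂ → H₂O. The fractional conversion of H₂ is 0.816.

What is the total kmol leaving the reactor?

611 kmol

Stoichiometric O₂ = 0.5 × 456 = 228 kmol; O₂ fed = 228 × 1.498 = 341.5 kmol.
Fuel reacted = 0.816 × 456 → ξ = 372.1 kmol.
Outlet (n = n₀ + ν ξ):
  H₂: 456 − 1(372.1) = 83.9
  O₂: 341.5 − 0.5(372.1) = 155.5
  H₂O: 0 + 1(372.1) = 372.1
Total out = 83.9 + 155.5 + 372.1 = 611.5 kmol.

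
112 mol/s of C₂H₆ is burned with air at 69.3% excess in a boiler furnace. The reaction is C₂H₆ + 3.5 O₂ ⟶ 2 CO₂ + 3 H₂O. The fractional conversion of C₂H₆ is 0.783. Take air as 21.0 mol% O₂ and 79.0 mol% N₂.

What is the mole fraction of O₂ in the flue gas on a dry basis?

Stoichiometric O₂ = 3.5 × 112 = 392 mol/s; O₂ fed = 392 × 1.693 = 663.7 mol/s.
N₂ fed = 663.7 × 79/21 = 2497 mol/s.
Fuel reacted = 0.783 × 112 → ξ = 87.7 mol/s.
Outlet (n = n₀ + ν ξ):
  C₂H₆: 112 − 1(87.7) = 24.3
  O₂: 663.7 − 3.5(87.7) = 356.7
  N₂: 2497 (inert)
  CO₂: 0 + 2(87.7) = 175.4
  H₂O: 0 + 3(87.7) = 263.1
Dry total = 3053 mol/s; y_O₂ (dry) = 356.7 / 3053 = 0.1168.

0.117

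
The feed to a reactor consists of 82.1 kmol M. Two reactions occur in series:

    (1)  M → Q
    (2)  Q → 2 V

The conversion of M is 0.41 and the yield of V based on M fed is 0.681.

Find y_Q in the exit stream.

Conversion of M: M consumed = 1ξ₁ = 0.41 × 82.1 → ξ₁ = 33.66 kmol.
Yield of V: 2ξ₂ / 82.1 = 0.681 → ξ₂ = 27.96 kmol.
Outlet amounts (n = n₀ + Σ ν·ξ):
  M: 82.1 − 1(33.66) = 48.44
  Q: 0 + 1(33.66) − 1(27.96) = 5.706
  V: 0 + 2(27.96) = 55.91
Total out = 110.1 kmol; y_Q = 5.706 / 110.1 = 0.05185.

0.0518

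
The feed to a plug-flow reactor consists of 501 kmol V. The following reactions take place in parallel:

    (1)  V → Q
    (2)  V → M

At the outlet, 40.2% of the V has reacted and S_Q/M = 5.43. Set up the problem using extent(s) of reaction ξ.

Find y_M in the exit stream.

0.0625

Conversion of V: V consumed = 0.402 × 501 = 201.4 kmol = 1ξ₁ + 1ξ₂.
Selectivity: 1ξ₁ / (1ξ₂) = 5.43 → ξ₁ = 5.43 ξ₂.
Substitute: (1·5.43 + 1) ξ₂ = 201.4 → ξ₂ = 31.32 kmol, ξ₁ = 170.1 kmol.
Outlet amounts (n = n₀ + Σ ν·ξ):
  V: 501 − 1(170.1) − 1(31.32) = 299.6
  Q: 0 + 1(170.1) = 170.1
  M: 0 + 1(31.32) = 31.32
Total out = 501 kmol; y_M = 31.32 / 501 = 0.06252.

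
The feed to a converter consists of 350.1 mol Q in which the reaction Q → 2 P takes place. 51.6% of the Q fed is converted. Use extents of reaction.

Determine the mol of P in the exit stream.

Q reacted = 0.516 × 350.1 = 180.7 mol; ν_Q = −1, so ξ = 180.7/1 = 180.7 mol.
Outlet amounts (n = n₀ + ν ξ):
  Q: 350.1 − 1(180.7) = 169.4
  P: 0 + 2(180.7) = 361.3

361 mol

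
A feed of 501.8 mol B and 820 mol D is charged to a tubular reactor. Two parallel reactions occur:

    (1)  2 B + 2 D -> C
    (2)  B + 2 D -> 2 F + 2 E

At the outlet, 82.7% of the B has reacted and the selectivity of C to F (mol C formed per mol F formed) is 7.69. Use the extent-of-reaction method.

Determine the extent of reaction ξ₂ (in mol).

Conversion of B: B consumed = 0.827 × 501.8 = 415 mol = 2ξ₁ + 1ξ₂.
Selectivity: 1ξ₁ / (2ξ₂) = 7.69 → ξ₁ = 15.38 ξ₂.
Substitute: (2·15.38 + 1) ξ₂ = 415 → ξ₂ = 13.07 mol, ξ₁ = 201 mol.
Outlet amounts (n = n₀ + Σ ν·ξ):
  B: 501.8 − 2(201) − 1(13.07) = 86.81
  D: 820 − 2(201) − 2(13.07) = 391.9
  C: 0 + 1(201) = 201
  F: 0 + 2(13.07) = 26.13
  E: 0 + 2(13.07) = 26.13

ξ₂ = 13.1 mol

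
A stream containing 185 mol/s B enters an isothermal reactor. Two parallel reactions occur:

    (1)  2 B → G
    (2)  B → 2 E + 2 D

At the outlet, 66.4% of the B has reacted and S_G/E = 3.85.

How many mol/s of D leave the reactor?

Conversion of B: B consumed = 0.664 × 185 = 122.8 mol/s = 2ξ₁ + 1ξ₂.
Selectivity: 1ξ₁ / (2ξ₂) = 3.85 → ξ₁ = 7.7 ξ₂.
Substitute: (2·7.7 + 1) ξ₂ = 122.8 → ξ₂ = 7.49 mol/s, ξ₁ = 57.67 mol/s.
Outlet amounts (n = n₀ + Σ ν·ξ):
  B: 185 − 2(57.67) − 1(7.49) = 62.16
  G: 0 + 1(57.67) = 57.67
  E: 0 + 2(7.49) = 14.98
  D: 0 + 2(7.49) = 14.98

15 mol/s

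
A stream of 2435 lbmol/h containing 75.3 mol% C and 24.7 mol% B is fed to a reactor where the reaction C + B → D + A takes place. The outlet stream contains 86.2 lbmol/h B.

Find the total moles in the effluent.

2440 lbmol/h

For B: n = n₀ − 1ξ → 86.2 = 601.4 − 1ξ, giving ξ = 515.2 lbmol/h.
Outlet amounts (n = n₀ + ν ξ):
  C: 1834 − 1(515.2) = 1318
  B: 601.4 − 1(515.2) = 86.2
  D: 0 + 1(515.2) = 515.2
  A: 0 + 1(515.2) = 515.2
Total out = 1318 + 86.2 + 515.2 + 515.2 = 2435 lbmol/h.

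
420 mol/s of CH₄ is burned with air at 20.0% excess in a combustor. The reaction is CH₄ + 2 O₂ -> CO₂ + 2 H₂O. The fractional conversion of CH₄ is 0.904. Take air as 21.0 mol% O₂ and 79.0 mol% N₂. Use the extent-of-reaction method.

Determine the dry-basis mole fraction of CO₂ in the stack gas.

Stoichiometric O₂ = 2 × 420 = 840 mol/s; O₂ fed = 840 × 1.200 = 1008 mol/s.
N₂ fed = 1008 × 79/21 = 3792 mol/s.
Fuel reacted = 0.904 × 420 → ξ = 379.7 mol/s.
Outlet (n = n₀ + ν ξ):
  CH₄: 420 − 1(379.7) = 40.32
  O₂: 1008 − 2(379.7) = 248.6
  N₂: 3792 (inert)
  CO₂: 0 + 1(379.7) = 379.7
  H₂O: 0 + 2(379.7) = 759.4
Dry total = 4461 mol/s; y_CO₂ (dry) = 379.7 / 4461 = 0.08512.

0.0851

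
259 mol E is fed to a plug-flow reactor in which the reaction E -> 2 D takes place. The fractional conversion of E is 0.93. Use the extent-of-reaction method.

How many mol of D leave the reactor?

482 mol

E reacted = 0.93 × 259 = 240.9 mol; ν_E = −1, so ξ = 240.9/1 = 240.9 mol.
Outlet amounts (n = n₀ + ν ξ):
  E: 259 − 1(240.9) = 18.13
  D: 0 + 2(240.9) = 481.7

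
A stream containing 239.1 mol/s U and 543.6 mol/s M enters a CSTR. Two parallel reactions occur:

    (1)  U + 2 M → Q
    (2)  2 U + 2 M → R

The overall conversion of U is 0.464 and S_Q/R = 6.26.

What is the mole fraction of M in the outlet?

Conversion of U: U consumed = 0.464 × 239.1 = 110.9 mol/s = 1ξ₁ + 2ξ₂.
Selectivity: 1ξ₁ / (1ξ₂) = 6.26 → ξ₁ = 6.26 ξ₂.
Substitute: (1·6.26 + 2) ξ₂ = 110.9 → ξ₂ = 13.43 mol/s, ξ₁ = 84.08 mol/s.
Outlet amounts (n = n₀ + Σ ν·ξ):
  U: 239.1 − 1(84.08) − 2(13.43) = 128.2
  M: 543.6 − 2(84.08) − 2(13.43) = 348.6
  Q: 0 + 1(84.08) = 84.08
  R: 0 + 1(13.43) = 13.43
Total out = 574.2 mol/s; y_M = 348.6 / 574.2 = 0.607.

0.607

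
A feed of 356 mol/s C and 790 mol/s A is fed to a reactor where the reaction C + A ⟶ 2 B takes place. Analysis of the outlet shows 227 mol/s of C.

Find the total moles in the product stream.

1150 mol/s

For C: n = n₀ − 1ξ → 227 = 356 − 1ξ, giving ξ = 129 mol/s.
Outlet amounts (n = n₀ + ν ξ):
  C: 356 − 1(129) = 227
  A: 790 − 1(129) = 661
  B: 0 + 2(129) = 258
Total out = 227 + 661 + 258 = 1146 mol/s.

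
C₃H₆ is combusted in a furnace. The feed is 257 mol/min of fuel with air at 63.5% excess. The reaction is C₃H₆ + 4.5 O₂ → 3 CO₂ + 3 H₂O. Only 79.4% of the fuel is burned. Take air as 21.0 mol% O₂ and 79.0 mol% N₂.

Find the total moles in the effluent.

Stoichiometric O₂ = 4.5 × 257 = 1156 mol/min; O₂ fed = 1156 × 1.635 = 1891 mol/min.
N₂ fed = 1891 × 79/21 = 7113 mol/min.
Fuel reacted = 0.794 × 257 → ξ = 204.1 mol/min.
Outlet (n = n₀ + ν ξ):
  C₃H₆: 257 − 1(204.1) = 52.94
  O₂: 1891 − 4.5(204.1) = 972.6
  N₂: 7113 (inert)
  CO₂: 0 + 3(204.1) = 612.2
  H₂O: 0 + 3(204.1) = 612.2
Total out = 52.94 + 972.6 + 7113 + 612.2 + 612.2 = 9363 mol/min.

9360 mol/min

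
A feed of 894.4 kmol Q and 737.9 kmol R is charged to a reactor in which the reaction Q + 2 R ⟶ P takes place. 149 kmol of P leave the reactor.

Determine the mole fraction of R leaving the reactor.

0.33

For P: n = n₀ + 1ξ → 149 = 0 + 1ξ, giving ξ = 149 kmol.
Outlet amounts (n = n₀ + ν ξ):
  Q: 894.4 − 1(149) = 745.4
  R: 737.9 − 2(149) = 439.9
  P: 0 + 1(149) = 149
Total out = 1334 kmol; y_R = 439.9 / 1334 = 0.3297.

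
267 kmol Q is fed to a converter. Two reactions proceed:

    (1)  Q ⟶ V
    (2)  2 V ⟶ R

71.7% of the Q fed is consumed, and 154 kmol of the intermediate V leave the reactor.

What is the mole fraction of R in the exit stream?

0.0754

Conversion of Q: Q consumed = 1ξ₁ = 0.717 × 267 → ξ₁ = 191.4 kmol.
V balance: n_V = 0 + 1ξ₁ − 2ξ₂ = 154 → ξ₂ = (1·191.4 − 154)/2 = 18.72 kmol.
Outlet amounts (n = n₀ + Σ ν·ξ):
  Q: 267 − 1(191.4) = 75.56
  V: 0 + 1(191.4) − 2(18.72) = 154
  R: 0 + 1(18.72) = 18.72
Total out = 248.3 kmol; y_R = 18.72 / 248.3 = 0.0754.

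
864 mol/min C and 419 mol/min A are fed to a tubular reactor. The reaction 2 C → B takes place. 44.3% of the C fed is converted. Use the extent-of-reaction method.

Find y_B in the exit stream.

C reacted = 0.443 × 864 = 382.8 mol/min; ν_C = −2, so ξ = 382.8/2 = 191.4 mol/min.
Outlet amounts (n = n₀ + ν ξ):
  C: 864 − 2(191.4) = 481.2
  B: 0 + 1(191.4) = 191.4
  A: 419 (inert)
Total out = 1092 mol/min; y_B = 191.4 / 1092 = 0.1753.

0.175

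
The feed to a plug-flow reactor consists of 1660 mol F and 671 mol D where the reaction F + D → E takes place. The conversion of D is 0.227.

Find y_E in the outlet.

D reacted = 0.227 × 671 = 152.3 mol; ν_D = −1, so ξ = 152.3/1 = 152.3 mol.
Outlet amounts (n = n₀ + ν ξ):
  F: 1660 − 1(152.3) = 1508
  D: 671 − 1(152.3) = 518.7
  E: 0 + 1(152.3) = 152.3
Total out = 2179 mol; y_E = 152.3 / 2179 = 0.06991.

0.0699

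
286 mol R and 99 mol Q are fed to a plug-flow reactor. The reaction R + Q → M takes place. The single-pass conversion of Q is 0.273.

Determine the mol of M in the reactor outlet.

27 mol

Q reacted = 0.273 × 99 = 27.03 mol; ν_Q = −1, so ξ = 27.03/1 = 27.03 mol.
Outlet amounts (n = n₀ + ν ξ):
  R: 286 − 1(27.03) = 259
  Q: 99 − 1(27.03) = 71.97
  M: 0 + 1(27.03) = 27.03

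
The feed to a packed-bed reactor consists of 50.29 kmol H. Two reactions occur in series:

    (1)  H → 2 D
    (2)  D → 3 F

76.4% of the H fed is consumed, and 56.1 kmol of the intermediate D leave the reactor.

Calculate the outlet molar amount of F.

Conversion of H: H consumed = 1ξ₁ = 0.764 × 50.29 → ξ₁ = 38.42 kmol.
D balance: n_D = 0 + 2ξ₁ − 1ξ₂ = 56.1 → ξ₂ = (2·38.42 − 56.1)/1 = 20.74 kmol.
Outlet amounts (n = n₀ + Σ ν·ξ):
  H: 50.29 − 1(38.42) = 11.87
  D: 0 + 2(38.42) − 1(20.74) = 56.1
  F: 0 + 3(20.74) = 62.23

62.2 kmol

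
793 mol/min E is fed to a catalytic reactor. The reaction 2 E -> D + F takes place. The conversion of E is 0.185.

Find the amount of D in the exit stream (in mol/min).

73.4 mol/min

E reacted = 0.185 × 793 = 146.7 mol/min; ν_E = −2, so ξ = 146.7/2 = 73.35 mol/min.
Outlet amounts (n = n₀ + ν ξ):
  E: 793 − 2(73.35) = 646.3
  D: 0 + 1(73.35) = 73.35
  F: 0 + 1(73.35) = 73.35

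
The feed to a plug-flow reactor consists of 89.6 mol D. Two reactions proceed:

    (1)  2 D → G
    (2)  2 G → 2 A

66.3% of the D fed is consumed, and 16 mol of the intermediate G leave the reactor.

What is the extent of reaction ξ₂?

Conversion of D: D consumed = 2ξ₁ = 0.663 × 89.6 → ξ₁ = 29.7 mol.
G balance: n_G = 0 + 1ξ₁ − 2ξ₂ = 16 → ξ₂ = (1·29.7 − 16)/2 = 6.851 mol.
Outlet amounts (n = n₀ + Σ ν·ξ):
  D: 89.6 − 2(29.7) = 30.2
  G: 0 + 1(29.7) − 2(6.851) = 16
  A: 0 + 2(6.851) = 13.7

ξ₂ = 6.85 mol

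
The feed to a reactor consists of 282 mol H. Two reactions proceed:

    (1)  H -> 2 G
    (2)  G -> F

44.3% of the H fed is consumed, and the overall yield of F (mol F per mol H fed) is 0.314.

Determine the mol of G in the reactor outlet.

161 mol

Conversion of H: H consumed = 1ξ₁ = 0.443 × 282 → ξ₁ = 124.9 mol.
Yield of F: 1ξ₂ / 282 = 0.314 → ξ₂ = 88.55 mol.
Outlet amounts (n = n₀ + Σ ν·ξ):
  H: 282 − 1(124.9) = 157.1
  G: 0 + 2(124.9) − 1(88.55) = 161.3
  F: 0 + 1(88.55) = 88.55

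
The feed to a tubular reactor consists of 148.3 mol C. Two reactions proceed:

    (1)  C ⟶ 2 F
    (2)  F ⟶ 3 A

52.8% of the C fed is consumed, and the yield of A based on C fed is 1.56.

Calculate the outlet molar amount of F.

79.5 mol

Conversion of C: C consumed = 1ξ₁ = 0.528 × 148.3 → ξ₁ = 78.3 mol.
Yield of A: 3ξ₂ / 148.3 = 1.56 → ξ₂ = 77.12 mol.
Outlet amounts (n = n₀ + Σ ν·ξ):
  C: 148.3 − 1(78.3) = 70
  F: 0 + 2(78.3) − 1(77.12) = 79.49
  A: 0 + 3(77.12) = 231.3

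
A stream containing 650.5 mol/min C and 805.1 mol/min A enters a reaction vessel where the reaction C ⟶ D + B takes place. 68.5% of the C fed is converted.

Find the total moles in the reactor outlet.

C reacted = 0.685 × 650.5 = 445.6 mol/min; ν_C = −1, so ξ = 445.6/1 = 445.6 mol/min.
Outlet amounts (n = n₀ + ν ξ):
  C: 650.5 − 1(445.6) = 204.9
  D: 0 + 1(445.6) = 445.6
  B: 0 + 1(445.6) = 445.6
  A: 805.1 (inert)
Total out = 204.9 + 445.6 + 445.6 + 805.1 = 1901 mol/min.

1900 mol/min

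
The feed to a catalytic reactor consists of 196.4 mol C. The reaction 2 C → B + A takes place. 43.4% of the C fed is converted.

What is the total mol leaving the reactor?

196 mol

C reacted = 0.434 × 196.4 = 85.24 mol; ν_C = −2, so ξ = 85.24/2 = 42.62 mol.
Outlet amounts (n = n₀ + ν ξ):
  C: 196.4 − 2(42.62) = 111.2
  B: 0 + 1(42.62) = 42.62
  A: 0 + 1(42.62) = 42.62
Total out = 111.2 + 42.62 + 42.62 = 196.4 mol.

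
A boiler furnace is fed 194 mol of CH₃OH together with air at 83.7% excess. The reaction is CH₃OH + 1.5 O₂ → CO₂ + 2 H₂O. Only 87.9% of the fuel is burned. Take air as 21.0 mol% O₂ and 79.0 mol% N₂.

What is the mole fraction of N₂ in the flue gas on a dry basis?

0.81

Stoichiometric O₂ = 1.5 × 194 = 291 mol; O₂ fed = 291 × 1.837 = 534.6 mol.
N₂ fed = 534.6 × 79/21 = 2011 mol.
Fuel reacted = 0.879 × 194 → ξ = 170.5 mol.
Outlet (n = n₀ + ν ξ):
  CH₃OH: 194 − 1(170.5) = 23.47
  O₂: 534.6 − 1.5(170.5) = 278.8
  N₂: 2011 (inert)
  CO₂: 0 + 1(170.5) = 170.5
  H₂O: 0 + 2(170.5) = 341.1
Dry total = 2484 mol; y_N₂ (dry) = 2011 / 2484 = 0.8097.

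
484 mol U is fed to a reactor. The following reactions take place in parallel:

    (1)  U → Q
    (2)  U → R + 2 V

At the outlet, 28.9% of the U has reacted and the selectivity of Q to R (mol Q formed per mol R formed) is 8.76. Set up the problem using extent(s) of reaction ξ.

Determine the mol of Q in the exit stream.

Conversion of U: U consumed = 0.289 × 484 = 139.9 mol = 1ξ₁ + 1ξ₂.
Selectivity: 1ξ₁ / (1ξ₂) = 8.76 → ξ₁ = 8.76 ξ₂.
Substitute: (1·8.76 + 1) ξ₂ = 139.9 → ξ₂ = 14.33 mol, ξ₁ = 125.5 mol.
Outlet amounts (n = n₀ + Σ ν·ξ):
  U: 484 − 1(125.5) − 1(14.33) = 344.1
  Q: 0 + 1(125.5) = 125.5
  R: 0 + 1(14.33) = 14.33
  V: 0 + 2(14.33) = 28.66

126 mol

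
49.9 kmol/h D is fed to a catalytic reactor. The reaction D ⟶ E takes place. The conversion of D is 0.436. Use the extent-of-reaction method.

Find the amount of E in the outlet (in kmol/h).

D reacted = 0.436 × 49.9 = 21.76 kmol/h; ν_D = −1, so ξ = 21.76/1 = 21.76 kmol/h.
Outlet amounts (n = n₀ + ν ξ):
  D: 49.9 − 1(21.76) = 28.14
  E: 0 + 1(21.76) = 21.76

21.8 kmol/h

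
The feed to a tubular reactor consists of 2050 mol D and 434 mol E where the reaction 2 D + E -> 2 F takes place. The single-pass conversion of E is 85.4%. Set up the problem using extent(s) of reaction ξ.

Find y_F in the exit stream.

0.351

E reacted = 0.854 × 434 = 370.6 mol; ν_E = −1, so ξ = 370.6/1 = 370.6 mol.
Outlet amounts (n = n₀ + ν ξ):
  D: 2050 − 2(370.6) = 1309
  E: 434 − 1(370.6) = 63.36
  F: 0 + 2(370.6) = 741.3
Total out = 2113 mol; y_F = 741.3 / 2113 = 0.3508.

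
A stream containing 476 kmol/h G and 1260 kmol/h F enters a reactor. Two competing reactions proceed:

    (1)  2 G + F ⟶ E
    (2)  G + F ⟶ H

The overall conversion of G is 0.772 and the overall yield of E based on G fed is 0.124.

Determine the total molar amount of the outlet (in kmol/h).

Yield of E: 1ξ₁ / 476 = 0.124 → ξ₁ = 59.02 kmol/h.
Conversion of G: 2ξ₁ + 1ξ₂ = 0.772 × 476 = 367.5 → ξ₂ = 249.4 kmol/h.
Outlet amounts (n = n₀ + Σ ν·ξ):
  G: 476 − 2(59.02) − 1(249.4) = 108.5
  F: 1260 − 1(59.02) − 1(249.4) = 951.6
  E: 0 + 1(59.02) = 59.02
  H: 0 + 1(249.4) = 249.4
Total out = 108.5 + 951.6 + 59.02 + 249.4 = 1369 kmol/h.

1370 kmol/h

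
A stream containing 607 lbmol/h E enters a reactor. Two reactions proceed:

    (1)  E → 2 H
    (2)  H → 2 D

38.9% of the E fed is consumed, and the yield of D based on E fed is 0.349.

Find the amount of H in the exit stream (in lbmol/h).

Conversion of E: E consumed = 1ξ₁ = 0.389 × 607 → ξ₁ = 236.1 lbmol/h.
Yield of D: 2ξ₂ / 607 = 0.349 → ξ₂ = 105.9 lbmol/h.
Outlet amounts (n = n₀ + Σ ν·ξ):
  E: 607 − 1(236.1) = 370.9
  H: 0 + 2(236.1) − 1(105.9) = 366.3
  D: 0 + 2(105.9) = 211.8

366 lbmol/h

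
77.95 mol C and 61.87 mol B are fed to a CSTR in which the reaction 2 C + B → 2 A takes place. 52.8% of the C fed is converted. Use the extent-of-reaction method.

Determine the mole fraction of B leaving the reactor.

C reacted = 0.528 × 77.95 = 41.16 mol; ν_C = −2, so ξ = 41.16/2 = 20.58 mol.
Outlet amounts (n = n₀ + ν ξ):
  C: 77.95 − 2(20.58) = 36.79
  B: 61.87 − 1(20.58) = 41.29
  A: 0 + 2(20.58) = 41.16
Total out = 119.2 mol; y_B = 41.29 / 119.2 = 0.3463.

0.346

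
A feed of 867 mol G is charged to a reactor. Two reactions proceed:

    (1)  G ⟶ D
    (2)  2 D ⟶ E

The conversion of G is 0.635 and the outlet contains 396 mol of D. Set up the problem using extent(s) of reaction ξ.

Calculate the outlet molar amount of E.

Conversion of G: G consumed = 1ξ₁ = 0.635 × 867 → ξ₁ = 550.5 mol.
D balance: n_D = 0 + 1ξ₁ − 2ξ₂ = 396 → ξ₂ = (1·550.5 − 396)/2 = 77.27 mol.
Outlet amounts (n = n₀ + Σ ν·ξ):
  G: 867 − 1(550.5) = 316.5
  D: 0 + 1(550.5) − 2(77.27) = 396
  E: 0 + 1(77.27) = 77.27

77.3 mol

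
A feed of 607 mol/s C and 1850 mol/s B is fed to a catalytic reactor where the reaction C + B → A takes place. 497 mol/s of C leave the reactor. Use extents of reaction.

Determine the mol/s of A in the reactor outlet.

110 mol/s

For C: n = n₀ − 1ξ → 497 = 607 − 1ξ, giving ξ = 110 mol/s.
Outlet amounts (n = n₀ + ν ξ):
  C: 607 − 1(110) = 497
  B: 1850 − 1(110) = 1740
  A: 0 + 1(110) = 110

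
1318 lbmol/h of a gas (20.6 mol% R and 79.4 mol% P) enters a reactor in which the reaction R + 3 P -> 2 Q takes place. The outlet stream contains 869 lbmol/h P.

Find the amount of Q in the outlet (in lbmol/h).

118 lbmol/h

For P: n = n₀ − 3ξ → 869 = 1046 − 3ξ, giving ξ = 59.16 lbmol/h.
Outlet amounts (n = n₀ + ν ξ):
  R: 271.5 − 1(59.16) = 212.3
  P: 1046 − 3(59.16) = 869
  Q: 0 + 2(59.16) = 118.3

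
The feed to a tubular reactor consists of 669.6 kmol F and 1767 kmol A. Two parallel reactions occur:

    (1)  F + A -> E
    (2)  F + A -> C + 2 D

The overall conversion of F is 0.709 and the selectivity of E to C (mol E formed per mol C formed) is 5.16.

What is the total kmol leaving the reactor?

2120 kmol

Conversion of F: F consumed = 0.709 × 669.6 = 474.7 kmol = 1ξ₁ + 1ξ₂.
Selectivity: 1ξ₁ / (1ξ₂) = 5.16 → ξ₁ = 5.16 ξ₂.
Substitute: (1·5.16 + 1) ξ₂ = 474.7 → ξ₂ = 77.07 kmol, ξ₁ = 397.7 kmol.
Outlet amounts (n = n₀ + Σ ν·ξ):
  F: 669.6 − 1(397.7) − 1(77.07) = 194.9
  A: 1767 − 1(397.7) − 1(77.07) = 1292
  E: 0 + 1(397.7) = 397.7
  C: 0 + 1(77.07) = 77.07
  D: 0 + 2(77.07) = 154.1
Total out = 194.9 + 1292 + 397.7 + 77.07 + 154.1 = 2116 kmol.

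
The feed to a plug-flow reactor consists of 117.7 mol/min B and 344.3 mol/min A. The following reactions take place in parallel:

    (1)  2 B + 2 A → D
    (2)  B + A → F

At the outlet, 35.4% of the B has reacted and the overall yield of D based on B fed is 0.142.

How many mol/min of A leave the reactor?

303 mol/min

Yield of D: 1ξ₁ / 117.7 = 0.142 → ξ₁ = 16.71 mol/min.
Conversion of B: 2ξ₁ + 1ξ₂ = 0.354 × 117.7 = 41.67 → ξ₂ = 8.239 mol/min.
Outlet amounts (n = n₀ + Σ ν·ξ):
  B: 117.7 − 2(16.71) − 1(8.239) = 76.03
  A: 344.3 − 2(16.71) − 1(8.239) = 302.6
  D: 0 + 1(16.71) = 16.71
  F: 0 + 1(8.239) = 8.239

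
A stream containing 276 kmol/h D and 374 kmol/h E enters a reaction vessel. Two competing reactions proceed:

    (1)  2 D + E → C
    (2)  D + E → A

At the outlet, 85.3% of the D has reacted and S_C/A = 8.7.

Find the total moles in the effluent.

415 kmol/h

Conversion of D: D consumed = 0.853 × 276 = 235.4 kmol/h = 2ξ₁ + 1ξ₂.
Selectivity: 1ξ₁ / (1ξ₂) = 8.7 → ξ₁ = 8.7 ξ₂.
Substitute: (2·8.7 + 1) ξ₂ = 235.4 → ξ₂ = 12.8 kmol/h, ξ₁ = 111.3 kmol/h.
Outlet amounts (n = n₀ + Σ ν·ξ):
  D: 276 − 2(111.3) − 1(12.8) = 40.57
  E: 374 − 1(111.3) − 1(12.8) = 249.9
  C: 0 + 1(111.3) = 111.3
  A: 0 + 1(12.8) = 12.8
Total out = 40.57 + 249.9 + 111.3 + 12.8 = 414.6 kmol/h.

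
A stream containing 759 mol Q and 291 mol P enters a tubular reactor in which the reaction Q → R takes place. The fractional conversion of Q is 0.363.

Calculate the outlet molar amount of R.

276 mol

Q reacted = 0.363 × 759 = 275.5 mol; ν_Q = −1, so ξ = 275.5/1 = 275.5 mol.
Outlet amounts (n = n₀ + ν ξ):
  Q: 759 − 1(275.5) = 483.5
  R: 0 + 1(275.5) = 275.5
  P: 291 (inert)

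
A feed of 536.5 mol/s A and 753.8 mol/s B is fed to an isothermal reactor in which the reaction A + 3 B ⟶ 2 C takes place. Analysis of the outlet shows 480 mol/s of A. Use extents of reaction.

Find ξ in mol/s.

For A: n = n₀ − 1ξ → 480 = 536.5 − 1ξ, giving ξ = 56.5 mol/s.
Outlet amounts (n = n₀ + ν ξ):
  A: 536.5 − 1(56.5) = 480
  B: 753.8 − 3(56.5) = 584.3
  C: 0 + 2(56.5) = 113

ξ = 56.5 mol/s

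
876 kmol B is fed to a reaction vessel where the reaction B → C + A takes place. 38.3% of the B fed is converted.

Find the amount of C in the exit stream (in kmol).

B reacted = 0.383 × 876 = 335.5 kmol; ν_B = −1, so ξ = 335.5/1 = 335.5 kmol.
Outlet amounts (n = n₀ + ν ξ):
  B: 876 − 1(335.5) = 540.5
  C: 0 + 1(335.5) = 335.5
  A: 0 + 1(335.5) = 335.5

336 kmol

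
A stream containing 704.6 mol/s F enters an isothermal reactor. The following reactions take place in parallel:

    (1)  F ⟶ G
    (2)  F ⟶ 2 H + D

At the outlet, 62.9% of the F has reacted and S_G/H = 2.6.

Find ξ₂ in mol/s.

ξ₂ = 71.5 mol/s

Conversion of F: F consumed = 0.629 × 704.6 = 443.2 mol/s = 1ξ₁ + 1ξ₂.
Selectivity: 1ξ₁ / (2ξ₂) = 2.6 → ξ₁ = 5.2 ξ₂.
Substitute: (1·5.2 + 1) ξ₂ = 443.2 → ξ₂ = 71.48 mol/s, ξ₁ = 371.7 mol/s.
Outlet amounts (n = n₀ + Σ ν·ξ):
  F: 704.6 − 1(371.7) − 1(71.48) = 261.4
  G: 0 + 1(371.7) = 371.7
  H: 0 + 2(71.48) = 143
  D: 0 + 1(71.48) = 71.48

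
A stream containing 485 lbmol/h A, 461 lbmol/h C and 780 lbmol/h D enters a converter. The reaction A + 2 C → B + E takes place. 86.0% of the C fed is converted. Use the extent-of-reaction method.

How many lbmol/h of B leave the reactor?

198 lbmol/h

C reacted = 0.86 × 461 = 396.5 lbmol/h; ν_C = −2, so ξ = 396.5/2 = 198.2 lbmol/h.
Outlet amounts (n = n₀ + ν ξ):
  A: 485 − 1(198.2) = 286.8
  C: 461 − 2(198.2) = 64.54
  B: 0 + 1(198.2) = 198.2
  E: 0 + 1(198.2) = 198.2
  D: 780 (inert)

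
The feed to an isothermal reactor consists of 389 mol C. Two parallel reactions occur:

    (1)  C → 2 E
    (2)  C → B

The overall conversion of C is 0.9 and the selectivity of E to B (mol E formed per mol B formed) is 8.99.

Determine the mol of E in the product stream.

Conversion of C: C consumed = 0.9 × 389 = 350.1 mol = 1ξ₁ + 1ξ₂.
Selectivity: 2ξ₁ / (1ξ₂) = 8.99 → ξ₁ = 4.495 ξ₂.
Substitute: (1·4.495 + 1) ξ₂ = 350.1 → ξ₂ = 63.71 mol, ξ₁ = 286.4 mol.
Outlet amounts (n = n₀ + Σ ν·ξ):
  C: 389 − 1(286.4) − 1(63.71) = 38.9
  E: 0 + 2(286.4) = 572.8
  B: 0 + 1(63.71) = 63.71

573 mol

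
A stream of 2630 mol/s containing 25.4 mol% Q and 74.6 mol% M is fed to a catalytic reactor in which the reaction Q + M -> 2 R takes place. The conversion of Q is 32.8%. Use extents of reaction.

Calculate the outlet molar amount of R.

438 mol/s

Q reacted = 0.328 × 668 = 219.1 mol/s; ν_Q = −1, so ξ = 219.1/1 = 219.1 mol/s.
Outlet amounts (n = n₀ + ν ξ):
  Q: 668 − 1(219.1) = 448.9
  M: 1962 − 1(219.1) = 1743
  R: 0 + 2(219.1) = 438.2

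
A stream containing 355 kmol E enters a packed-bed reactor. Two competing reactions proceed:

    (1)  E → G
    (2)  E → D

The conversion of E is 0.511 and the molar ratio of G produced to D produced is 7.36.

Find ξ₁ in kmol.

ξ₁ = 160 kmol

Conversion of E: E consumed = 0.511 × 355 = 181.4 kmol = 1ξ₁ + 1ξ₂.
Selectivity: 1ξ₁ / (1ξ₂) = 7.36 → ξ₁ = 7.36 ξ₂.
Substitute: (1·7.36 + 1) ξ₂ = 181.4 → ξ₂ = 21.7 kmol, ξ₁ = 159.7 kmol.
Outlet amounts (n = n₀ + Σ ν·ξ):
  E: 355 − 1(159.7) − 1(21.7) = 173.6
  G: 0 + 1(159.7) = 159.7
  D: 0 + 1(21.7) = 21.7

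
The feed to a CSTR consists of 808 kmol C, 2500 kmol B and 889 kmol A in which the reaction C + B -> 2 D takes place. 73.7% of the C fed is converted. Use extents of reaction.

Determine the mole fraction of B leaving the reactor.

C reacted = 0.737 × 808 = 595.5 kmol; ν_C = −1, so ξ = 595.5/1 = 595.5 kmol.
Outlet amounts (n = n₀ + ν ξ):
  C: 808 − 1(595.5) = 212.5
  B: 2500 − 1(595.5) = 1905
  D: 0 + 2(595.5) = 1191
  A: 889 (inert)
Total out = 4197 kmol; y_B = 1905 / 4197 = 0.4538.

0.454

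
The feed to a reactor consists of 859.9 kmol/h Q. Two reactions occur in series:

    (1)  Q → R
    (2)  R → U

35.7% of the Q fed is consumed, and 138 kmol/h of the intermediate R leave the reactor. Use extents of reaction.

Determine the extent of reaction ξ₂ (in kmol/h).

ξ₂ = 169 kmol/h

Conversion of Q: Q consumed = 1ξ₁ = 0.357 × 859.9 → ξ₁ = 307 kmol/h.
R balance: n_R = 0 + 1ξ₁ − 1ξ₂ = 138 → ξ₂ = (1·307 − 138)/1 = 169 kmol/h.
Outlet amounts (n = n₀ + Σ ν·ξ):
  Q: 859.9 − 1(307) = 552.9
  R: 0 + 1(307) − 1(169) = 138
  U: 0 + 1(169) = 169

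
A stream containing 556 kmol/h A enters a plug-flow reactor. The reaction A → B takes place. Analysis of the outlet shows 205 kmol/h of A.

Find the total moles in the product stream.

556 kmol/h

For A: n = n₀ − 1ξ → 205 = 556 − 1ξ, giving ξ = 351 kmol/h.
Outlet amounts (n = n₀ + ν ξ):
  A: 556 − 1(351) = 205
  B: 0 + 1(351) = 351
Total out = 205 + 351 = 556 kmol/h.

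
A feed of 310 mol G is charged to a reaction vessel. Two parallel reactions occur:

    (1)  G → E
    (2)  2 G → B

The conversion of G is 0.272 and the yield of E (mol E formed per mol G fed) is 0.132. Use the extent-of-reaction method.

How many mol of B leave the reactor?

Yield of E: 1ξ₁ / 310 = 0.132 → ξ₁ = 40.92 mol.
Conversion of G: 1ξ₁ + 2ξ₂ = 0.272 × 310 = 84.32 → ξ₂ = 21.7 mol.
Outlet amounts (n = n₀ + Σ ν·ξ):
  G: 310 − 1(40.92) − 2(21.7) = 225.7
  E: 0 + 1(40.92) = 40.92
  B: 0 + 1(21.7) = 21.7

21.7 mol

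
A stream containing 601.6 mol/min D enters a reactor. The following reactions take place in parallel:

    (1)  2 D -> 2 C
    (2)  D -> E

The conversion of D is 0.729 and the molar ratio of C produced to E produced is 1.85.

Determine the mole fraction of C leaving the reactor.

0.473

Conversion of D: D consumed = 0.729 × 601.6 = 438.6 mol/min = 2ξ₁ + 1ξ₂.
Selectivity: 2ξ₁ / (1ξ₂) = 1.85 → ξ₁ = 0.925 ξ₂.
Substitute: (2·0.925 + 1) ξ₂ = 438.6 → ξ₂ = 153.9 mol/min, ξ₁ = 142.3 mol/min.
Outlet amounts (n = n₀ + Σ ν·ξ):
  D: 601.6 − 2(142.3) − 1(153.9) = 163
  C: 0 + 2(142.3) = 284.7
  E: 0 + 1(153.9) = 153.9
Total out = 601.6 mol/min; y_C = 284.7 / 601.6 = 0.4732.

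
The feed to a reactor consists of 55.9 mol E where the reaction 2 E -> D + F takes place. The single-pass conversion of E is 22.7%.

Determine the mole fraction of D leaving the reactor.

E reacted = 0.227 × 55.9 = 12.69 mol; ν_E = −2, so ξ = 12.69/2 = 6.345 mol.
Outlet amounts (n = n₀ + ν ξ):
  E: 55.9 − 2(6.345) = 43.21
  D: 0 + 1(6.345) = 6.345
  F: 0 + 1(6.345) = 6.345
Total out = 55.9 mol; y_D = 6.345 / 55.9 = 0.1135.

0.113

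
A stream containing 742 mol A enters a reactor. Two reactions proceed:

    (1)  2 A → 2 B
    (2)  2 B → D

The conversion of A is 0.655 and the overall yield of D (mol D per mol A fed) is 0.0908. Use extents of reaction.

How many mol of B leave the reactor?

351 mol

Conversion of A: A consumed = 2ξ₁ = 0.655 × 742 → ξ₁ = 243 mol.
Yield of D: 1ξ₂ / 742 = 0.0908 → ξ₂ = 67.37 mol.
Outlet amounts (n = n₀ + Σ ν·ξ):
  A: 742 − 2(243) = 256
  B: 0 + 2(243) − 2(67.37) = 351.3
  D: 0 + 1(67.37) = 67.37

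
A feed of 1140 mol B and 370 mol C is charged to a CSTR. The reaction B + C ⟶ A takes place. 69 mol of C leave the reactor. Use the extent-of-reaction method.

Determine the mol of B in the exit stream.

839 mol

For C: n = n₀ − 1ξ → 69 = 370 − 1ξ, giving ξ = 301 mol.
Outlet amounts (n = n₀ + ν ξ):
  B: 1140 − 1(301) = 839
  C: 370 − 1(301) = 69
  A: 0 + 1(301) = 301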